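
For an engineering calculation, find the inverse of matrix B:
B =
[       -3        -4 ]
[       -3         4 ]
det(B) = -24
B⁻¹ =
[     -1/6      -1/6 ]
[     -1/8       1/8 ]

For a 2×2 matrix B = [[a, b], [c, d]] with det(B) ≠ 0, B⁻¹ = (1/det(B)) * [[d, -b], [-c, a]].
det(B) = (-3)*(4) - (-4)*(-3) = -12 - 12 = -24.
B⁻¹ = (1/-24) * [[4, 4], [3, -3]].
Dividing each entry by -24 and reducing:
B⁻¹ =
[     -1/6      -1/6 ]
[     -1/8       1/8 ]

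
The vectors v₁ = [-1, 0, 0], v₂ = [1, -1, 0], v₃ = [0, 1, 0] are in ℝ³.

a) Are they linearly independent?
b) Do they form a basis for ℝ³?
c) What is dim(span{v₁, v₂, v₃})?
Not independent, not a basis, dim(span) = 2

Check whether v₃ can be written as a linear combination of v₁ and v₂.
v₃ = (-1)·v₁ + (-1)·v₂ = [0, 1, 0], so the three vectors are linearly dependent.
Thus they do not form a basis for ℝ³, and dim(span{v₁, v₂, v₃}) = 2 (spanned by v₁ and v₂).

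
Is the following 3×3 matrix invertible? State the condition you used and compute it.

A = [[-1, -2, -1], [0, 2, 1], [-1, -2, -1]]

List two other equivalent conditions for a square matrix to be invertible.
No, not invertible; det(A) = 0 (two rows are equal, so the rows are linearly dependent). Equivalent conditions (failing for this A): rank(A) < 3; Ax = 0 has non-trivial solutions; 0 is an eigenvalue; the columns are linearly dependent.

To check invertibility, compute det(A).
In this matrix, row 0 and the last row are identical, so one row is a scalar multiple of another and the rows are linearly dependent.
A matrix with linearly dependent rows has det = 0 and is not invertible.
Equivalent failed conditions:
- rank(A) < 3.
- Ax = 0 has non-trivial solutions.
- 0 is an eigenvalue.
- The columns are linearly dependent.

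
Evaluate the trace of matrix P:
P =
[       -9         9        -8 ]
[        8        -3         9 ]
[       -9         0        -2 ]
tr(P) = -9 - 3 - 2 = -14

The trace of a square matrix is the sum of its diagonal entries.
Diagonal entries of P: P[0][0] = -9, P[1][1] = -3, P[2][2] = -2.
tr(P) = -9 - 3 - 2 = -14.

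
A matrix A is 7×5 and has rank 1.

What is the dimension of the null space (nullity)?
4

The rank-nullity theorem for an m×n matrix states:
rank(A) + nullity(A) = n (the number of columns).
Here n = 5 and rank(A) = 1, so nullity(A) = 5 - 1 = 4.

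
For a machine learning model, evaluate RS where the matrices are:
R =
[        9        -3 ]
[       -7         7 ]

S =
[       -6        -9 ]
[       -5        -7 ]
RS =
[      -39       -60 ]
[        7        14 ]

Matrix multiplication: (RS)[i][j] = sum over k of R[i][k] * S[k][j].
  (RS)[0][0] = (9)*(-6) + (-3)*(-5) = -39
  (RS)[0][1] = (9)*(-9) + (-3)*(-7) = -60
  (RS)[1][0] = (-7)*(-6) + (7)*(-5) = 7
  (RS)[1][1] = (-7)*(-9) + (7)*(-7) = 14
RS =
[      -39       -60 ]
[        7        14 ]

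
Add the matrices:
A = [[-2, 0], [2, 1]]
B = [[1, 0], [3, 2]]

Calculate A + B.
[[-1, 0], [5, 3]]

Add corresponding elements:
(-2)+(1)=-1
(0)+(0)=0
(2)+(3)=5
(1)+(2)=3
A + B = [[-1, 0], [5, 3]]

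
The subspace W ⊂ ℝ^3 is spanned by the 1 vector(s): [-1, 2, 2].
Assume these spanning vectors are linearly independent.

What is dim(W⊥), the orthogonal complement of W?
dim(W⊥) = 2

For any subspace W of ℝ^n, dim(W) + dim(W⊥) = n (the whole-space dimension).
Here the given 1 vectors are linearly independent, so dim(W) = 1.
Thus dim(W⊥) = n - dim(W) = 3 - 1 = 2.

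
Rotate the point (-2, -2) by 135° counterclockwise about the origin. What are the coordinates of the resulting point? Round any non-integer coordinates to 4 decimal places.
(2.8284, 0.0000)

Rotation matrix R(θ) = [[cos θ, -sin θ], [sin θ, cos θ]]; for θ = 135°:
R = [[-√2/2, -√2/2], [√2/2, -√2/2]]
Result: R × [-2, -2]ᵀ = [-√2/2·-2 + (-√2/2)·-2, √2/2·-2 + (-√2/2)·-2]ᵀ = (2.8284, 0.0000)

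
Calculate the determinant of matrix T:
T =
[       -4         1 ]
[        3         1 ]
det(T) = -7

For a 2×2 matrix [[a, b], [c, d]], det = a*d - b*c.
det(T) = (-4)*(1) - (1)*(3) = -4 - 3 = -7.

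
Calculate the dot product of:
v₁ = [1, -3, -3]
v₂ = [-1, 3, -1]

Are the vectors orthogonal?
-7, No

The dot product is the sum of products of corresponding components.
v₁·v₂ = (1)*(-1) + (-3)*(3) + (-3)*(-1) = -1 - 9 + 3 = -7.
Two vectors are orthogonal iff their dot product is 0; here the dot product is -7, so the vectors are not orthogonal.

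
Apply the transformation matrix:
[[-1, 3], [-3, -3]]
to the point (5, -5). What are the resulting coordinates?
(-20, 0)

Matrix multiplication:
[[-1, 3], [-3, -3]] × [5, -5]ᵀ
= [-1×5 + 3×-5, -3×5 + -3×-5]ᵀ
= [-20.0000, 0.0000]ᵀ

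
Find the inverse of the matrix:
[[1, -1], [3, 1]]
[[1/4, 1/4], [-3/4, 1/4]]

For [[a,b],[c,d]], inverse = (1/det)·[[d,-b],[-c,a]]
det = 1·1 - -1·3 = 4
Inverse = (1/4)·[[1, 1], [-3, 1]]
        = [[1/4, 1/4], [-3/4, 1/4]]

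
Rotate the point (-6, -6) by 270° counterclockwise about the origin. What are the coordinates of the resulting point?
(-6, 6)

Rotation matrix R(θ) = [[cos θ, -sin θ], [sin θ, cos θ]]; for θ = 270°:
R = [[0, 1], [-1, 0]]
Result: R × [-6, -6]ᵀ = [0·-6 + (1)·-6, -1·-6 + (0)·-6]ᵀ = (-6, 6)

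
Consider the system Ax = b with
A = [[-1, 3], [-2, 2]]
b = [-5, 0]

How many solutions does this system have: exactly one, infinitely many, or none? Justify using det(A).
Exactly one solution

Compute det(A) = (-1)*(2) - (3)*(-2) = 4.
Because det(A) ≠ 0, A is invertible and Ax = b has a unique solution for every b (here x = A⁻¹ b).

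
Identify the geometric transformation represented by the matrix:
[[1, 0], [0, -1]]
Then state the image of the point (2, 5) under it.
reflection across the x-axis; image of (2, 5) is (2, -5)

This is a symmetric orthogonal matrix with determinant -1, which characterizes a reflection in ℝ².
The matrix [[1, 0], [0, -1]] represents: reflection across the x-axis.
Applying it to (2, 5): [1·2 + 0·5, 0·2 + -1·5] = (2, -5).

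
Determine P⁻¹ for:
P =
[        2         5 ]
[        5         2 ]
det(P) = -21
P⁻¹ =
[    -2/21      5/21 ]
[     5/21     -2/21 ]

For a 2×2 matrix P = [[a, b], [c, d]] with det(P) ≠ 0, P⁻¹ = (1/det(P)) * [[d, -b], [-c, a]].
det(P) = (2)*(2) - (5)*(5) = 4 - 25 = -21.
P⁻¹ = (1/-21) * [[2, -5], [-5, 2]].
Dividing each entry by -21 and reducing:
P⁻¹ =
[    -2/21      5/21 ]
[     5/21     -2/21 ]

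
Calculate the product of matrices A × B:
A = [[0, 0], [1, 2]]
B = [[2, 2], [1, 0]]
[[0, 0], [4, 2]]

Matrix multiplication:
C[0][0] = 0×2 + 0×1 = 0
C[0][1] = 0×2 + 0×0 = 0
C[1][0] = 1×2 + 2×1 = 4
C[1][1] = 1×2 + 2×0 = 2
Result: [[0, 0], [4, 2]]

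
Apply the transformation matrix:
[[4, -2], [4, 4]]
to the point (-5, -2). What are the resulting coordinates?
(-16, -28)

Matrix multiplication:
[[4, -2], [4, 4]] × [-5, -2]ᵀ
= [4×-5 + -2×-2, 4×-5 + 4×-2]ᵀ
= [-16.0000, -28.0000]ᵀ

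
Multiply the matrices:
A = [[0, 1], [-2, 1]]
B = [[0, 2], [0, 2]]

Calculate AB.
[[0, 2], [0, -2]]

Each entry (i,j) of AB = sum over k of A[i][k]*B[k][j].
(AB)[0][0] = (0)*(0) + (1)*(0) = 0
(AB)[0][1] = (0)*(2) + (1)*(2) = 2
(AB)[1][0] = (-2)*(0) + (1)*(0) = 0
(AB)[1][1] = (-2)*(2) + (1)*(2) = -2
AB = [[0, 2], [0, -2]]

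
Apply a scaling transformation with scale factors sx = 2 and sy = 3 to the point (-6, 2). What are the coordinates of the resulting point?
(-12, 6)

Scaling matrix:
[[2, 0], [0, 3]]
Result: (-6 × 2, 2 × 3) = (-12, 6)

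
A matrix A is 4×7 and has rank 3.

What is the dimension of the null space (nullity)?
4

The rank-nullity theorem for an m×n matrix states:
rank(A) + nullity(A) = n (the number of columns).
Here n = 7 and rank(A) = 3, so nullity(A) = 7 - 3 = 4.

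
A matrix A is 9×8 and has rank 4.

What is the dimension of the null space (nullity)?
4

The rank-nullity theorem for an m×n matrix states:
rank(A) + nullity(A) = n (the number of columns).
Here n = 8 and rank(A) = 4, so nullity(A) = 8 - 4 = 4.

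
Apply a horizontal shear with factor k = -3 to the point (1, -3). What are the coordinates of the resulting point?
(10, -3)

Shear matrix for horizontal shear with factor k = -3:
[[1, -3], [0, 1]]
Result: (1, -3) → (10, -3)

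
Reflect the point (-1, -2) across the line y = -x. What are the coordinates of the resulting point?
(2, 1)

Reflection across line y = -x: (-1, -2) → (2, 1)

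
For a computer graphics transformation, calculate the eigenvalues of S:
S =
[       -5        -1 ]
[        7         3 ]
λ = -4, 2

Solve det(S - λI) = 0. For a 2×2 matrix the characteristic equation is λ² - (trace)λ + det = 0.
trace(S) = a + d = -5 + 3 = -2.
det(S) = a*d - b*c = (-5)*(3) - (-1)*(7) = -15 + 7 = -8.
Characteristic equation: λ² - (-2)λ + (-8) = 0.
Discriminant = (-2)² - 4*(-8) = 4 + 32 = 36.
λ = (-2 ± √36) / 2 = (-2 ± 6) / 2 = -4, 2.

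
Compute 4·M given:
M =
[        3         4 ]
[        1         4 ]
4M =
[       12        16 ]
[        4        16 ]

Scalar multiplication is elementwise: (4M)[i][j] = 4 * M[i][j].
  (4M)[0][0] = 4 * (3) = 12
  (4M)[0][1] = 4 * (4) = 16
  (4M)[1][0] = 4 * (1) = 4
  (4M)[1][1] = 4 * (4) = 16
4M =
[       12        16 ]
[        4        16 ]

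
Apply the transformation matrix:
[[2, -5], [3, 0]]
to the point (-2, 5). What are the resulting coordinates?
(-29, -6)

Matrix multiplication:
[[2, -5], [3, 0]] × [-2, 5]ᵀ
= [2×-2 + -5×5, 3×-2 + 0×5]ᵀ
= [-29.0000, -6.0000]ᵀ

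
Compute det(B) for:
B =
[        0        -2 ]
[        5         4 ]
det(B) = 10

For a 2×2 matrix [[a, b], [c, d]], det = a*d - b*c.
det(B) = (0)*(4) - (-2)*(5) = 0 + 10 = 10.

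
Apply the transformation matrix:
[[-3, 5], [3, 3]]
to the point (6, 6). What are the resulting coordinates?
(12, 36)

Matrix multiplication:
[[-3, 5], [3, 3]] × [6, 6]ᵀ
= [-3×6 + 5×6, 3×6 + 3×6]ᵀ
= [12.0000, 36.0000]ᵀ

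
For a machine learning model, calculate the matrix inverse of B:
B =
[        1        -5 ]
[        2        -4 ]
det(B) = 6
B⁻¹ =
[     -2/3       5/6 ]
[     -1/3       1/6 ]

For a 2×2 matrix B = [[a, b], [c, d]] with det(B) ≠ 0, B⁻¹ = (1/det(B)) * [[d, -b], [-c, a]].
det(B) = (1)*(-4) - (-5)*(2) = -4 + 10 = 6.
B⁻¹ = (1/6) * [[-4, 5], [-2, 1]].
Dividing each entry by 6 and reducing:
B⁻¹ =
[     -2/3       5/6 ]
[     -1/3       1/6 ]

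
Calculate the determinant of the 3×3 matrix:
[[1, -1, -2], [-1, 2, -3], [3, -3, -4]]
2

Expansion along first row:
det = 1·det([[2,-3],[-3,-4]]) - -1·det([[-1,-3],[3,-4]]) + -2·det([[-1,2],[3,-3]])
    = 1·(2·-4 - -3·-3) - -1·(-1·-4 - -3·3) + -2·(-1·-3 - 2·3)
    = 1·-17 - -1·13 + -2·-3
    = -17 + 13 + 6 = 2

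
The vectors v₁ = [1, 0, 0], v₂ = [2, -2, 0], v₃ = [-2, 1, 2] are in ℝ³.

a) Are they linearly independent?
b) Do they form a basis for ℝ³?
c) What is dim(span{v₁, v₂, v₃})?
Yes independent, yes basis, dim = 3

Stack v₁, v₂, v₃ as rows of a 3×3 matrix.
[[1, 0, 0]; [2, -2, 0]; [-2, 1, 2]] is already lower triangular with nonzero diagonal entries (1, -2, 2), so its determinant is the product of the diagonal entries, det = (1)·(-2)·(2) = -4 ≠ 0, and the rows are linearly independent.
Three linearly independent vectors in ℝ³ form a basis for ℝ³, so dim(span{v₁,v₂,v₃}) = 3.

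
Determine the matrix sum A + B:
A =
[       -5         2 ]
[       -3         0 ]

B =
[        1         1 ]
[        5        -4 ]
A + B =
[       -4         3 ]
[        2        -4 ]

Matrix addition is elementwise: (A+B)[i][j] = A[i][j] + B[i][j].
  (A+B)[0][0] = (-5) + (1) = -4
  (A+B)[0][1] = (2) + (1) = 3
  (A+B)[1][0] = (-3) + (5) = 2
  (A+B)[1][1] = (0) + (-4) = -4
A + B =
[       -4         3 ]
[        2        -4 ]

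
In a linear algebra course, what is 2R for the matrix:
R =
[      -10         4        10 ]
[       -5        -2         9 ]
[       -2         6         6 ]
2R =
[      -20         8        20 ]
[      -10        -4        18 ]
[       -4        12        12 ]

Scalar multiplication is elementwise: (2R)[i][j] = 2 * R[i][j].
  (2R)[0][0] = 2 * (-10) = -20
  (2R)[0][1] = 2 * (4) = 8
  (2R)[0][2] = 2 * (10) = 20
  (2R)[1][0] = 2 * (-5) = -10
  (2R)[1][1] = 2 * (-2) = -4
  (2R)[1][2] = 2 * (9) = 18
  (2R)[2][0] = 2 * (-2) = -4
  (2R)[2][1] = 2 * (6) = 12
  (2R)[2][2] = 2 * (6) = 12
2R =
[      -20         8        20 ]
[      -10        -4        18 ]
[       -4        12        12 ]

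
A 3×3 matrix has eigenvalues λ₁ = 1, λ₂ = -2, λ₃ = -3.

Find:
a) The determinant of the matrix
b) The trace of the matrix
det = 6, trace = -4

Two standard eigenvalue identities:
- det(A) equals the product of the eigenvalues (counted with multiplicity).
- trace(A) equals the sum of the eigenvalues.
det(A) = (1)*(-2)*(-3) = 6.
trace(A) = 1 - 2 - 3 = -4.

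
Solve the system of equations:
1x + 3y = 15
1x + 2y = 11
x = 3, y = 4

Use elimination (row reduction):
Equation 1: 1x + 3y = 15.
Equation 2: 1x + 2y = 11.
Multiply Eq1 by 1 and Eq2 by 1: 1x + 3y = 15;  1x + 2y = 11.
Subtract: (-1)y = -4, so y = 4.
Back-substitute into Eq1: 1x + 3*(4) = 15, so x = 3.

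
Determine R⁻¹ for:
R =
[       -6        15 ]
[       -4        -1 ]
det(R) = 66
R⁻¹ =
[    -1/66     -5/22 ]
[     2/33     -1/11 ]

For a 2×2 matrix R = [[a, b], [c, d]] with det(R) ≠ 0, R⁻¹ = (1/det(R)) * [[d, -b], [-c, a]].
det(R) = (-6)*(-1) - (15)*(-4) = 6 + 60 = 66.
R⁻¹ = (1/66) * [[-1, -15], [4, -6]].
Dividing each entry by 66 and reducing:
R⁻¹ =
[    -1/66     -5/22 ]
[     2/33     -1/11 ]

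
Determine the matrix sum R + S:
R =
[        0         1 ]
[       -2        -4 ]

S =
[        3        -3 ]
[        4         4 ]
R + S =
[        3        -2 ]
[        2         0 ]

Matrix addition is elementwise: (R+S)[i][j] = R[i][j] + S[i][j].
  (R+S)[0][0] = (0) + (3) = 3
  (R+S)[0][1] = (1) + (-3) = -2
  (R+S)[1][0] = (-2) + (4) = 2
  (R+S)[1][1] = (-4) + (4) = 0
R + S =
[        3        -2 ]
[        2         0 ]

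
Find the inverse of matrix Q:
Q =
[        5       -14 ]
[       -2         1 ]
det(Q) = -23
Q⁻¹ =
[    -1/23    -14/23 ]
[    -2/23     -5/23 ]

For a 2×2 matrix Q = [[a, b], [c, d]] with det(Q) ≠ 0, Q⁻¹ = (1/det(Q)) * [[d, -b], [-c, a]].
det(Q) = (5)*(1) - (-14)*(-2) = 5 - 28 = -23.
Q⁻¹ = (1/-23) * [[1, 14], [2, 5]].
Dividing each entry by -23 and reducing:
Q⁻¹ =
[    -1/23    -14/23 ]
[    -2/23     -5/23 ]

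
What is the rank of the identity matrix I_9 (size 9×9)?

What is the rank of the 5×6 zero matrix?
rank(I_9) = 9, rank(0) = 0

The identity I_9 has 9 columns that are the standard basis vectors e_1, …, e_9. These are linearly independent, so all 9 columns are pivots and rank(I_9) = 9.
The 5×6 zero matrix has every entry zero, so every row is the zero row and there are no pivots; rank(0) = 0.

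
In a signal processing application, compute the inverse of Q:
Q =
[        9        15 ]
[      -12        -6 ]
det(Q) = 126
Q⁻¹ =
[    -1/21     -5/42 ]
[     2/21      1/14 ]

For a 2×2 matrix Q = [[a, b], [c, d]] with det(Q) ≠ 0, Q⁻¹ = (1/det(Q)) * [[d, -b], [-c, a]].
det(Q) = (9)*(-6) - (15)*(-12) = -54 + 180 = 126.
Q⁻¹ = (1/126) * [[-6, -15], [12, 9]].
Dividing each entry by 126 and reducing:
Q⁻¹ =
[    -1/21     -5/42 ]
[     2/21      1/14 ]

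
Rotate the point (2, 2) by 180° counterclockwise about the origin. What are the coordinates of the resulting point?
(-2, -2)

Rotation matrix R(θ) = [[cos θ, -sin θ], [sin θ, cos θ]]; for θ = 180°:
R = [[-1, 0], [0, -1]]
Result: R × [2, 2]ᵀ = [-1·2 + (0)·2, 0·2 + (-1)·2]ᵀ = (-2, -2)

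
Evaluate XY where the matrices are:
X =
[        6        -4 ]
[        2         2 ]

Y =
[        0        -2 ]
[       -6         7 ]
XY =
[       24       -40 ]
[      -12        10 ]

Matrix multiplication: (XY)[i][j] = sum over k of X[i][k] * Y[k][j].
  (XY)[0][0] = (6)*(0) + (-4)*(-6) = 24
  (XY)[0][1] = (6)*(-2) + (-4)*(7) = -40
  (XY)[1][0] = (2)*(0) + (2)*(-6) = -12
  (XY)[1][1] = (2)*(-2) + (2)*(7) = 10
XY =
[       24       -40 ]
[      -12        10 ]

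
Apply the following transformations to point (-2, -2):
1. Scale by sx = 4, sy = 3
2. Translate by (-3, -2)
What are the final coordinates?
(-11, -8)

Step 1: Scale (-2, -2) by (sx, sy) = (4, 3) → (-8, -6)
Step 2: Translate by (-3, -2) → (-11, -8)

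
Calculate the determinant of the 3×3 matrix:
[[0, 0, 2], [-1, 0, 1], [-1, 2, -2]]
-4

Expansion along first row:
det = 0·det([[0,1],[2,-2]]) - 0·det([[-1,1],[-1,-2]]) + 2·det([[-1,0],[-1,2]])
    = 0·(0·-2 - 1·2) - 0·(-1·-2 - 1·-1) + 2·(-1·2 - 0·-1)
    = 0·-2 - 0·3 + 2·-2
    = 0 + 0 + -4 = -4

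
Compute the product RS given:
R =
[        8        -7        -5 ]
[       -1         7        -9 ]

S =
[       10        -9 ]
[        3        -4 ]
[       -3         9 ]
RS =
[       74       -89 ]
[       38      -100 ]

Matrix multiplication: (RS)[i][j] = sum over k of R[i][k] * S[k][j].
  (RS)[0][0] = (8)*(10) + (-7)*(3) + (-5)*(-3) = 74
  (RS)[0][1] = (8)*(-9) + (-7)*(-4) + (-5)*(9) = -89
  (RS)[1][0] = (-1)*(10) + (7)*(3) + (-9)*(-3) = 38
  (RS)[1][1] = (-1)*(-9) + (7)*(-4) + (-9)*(9) = -100
RS =
[       74       -89 ]
[       38      -100 ]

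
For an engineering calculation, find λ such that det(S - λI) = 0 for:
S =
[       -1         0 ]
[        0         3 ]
λ = -1, 3

Solve det(S - λI) = 0. For a 2×2 matrix the characteristic equation is λ² - (trace)λ + det = 0.
trace(S) = a + d = -1 + 3 = 2.
det(S) = a*d - b*c = (-1)*(3) - (0)*(0) = -3 - 0 = -3.
Characteristic equation: λ² - (2)λ + (-3) = 0.
Discriminant = (2)² - 4*(-3) = 4 + 12 = 16.
λ = (2 ± √16) / 2 = (2 ± 4) / 2 = -1, 3.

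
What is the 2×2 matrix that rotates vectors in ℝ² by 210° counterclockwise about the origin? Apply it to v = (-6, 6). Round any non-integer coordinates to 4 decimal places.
R = [[-√3/2, 1/2], [-1/2, -√3/2]]; R·v = (8.1962, -2.1962)

A counterclockwise rotation by angle θ in ℝ² has matrix R(θ) = [[cos θ, -sin θ], [sin θ, cos θ]].
For θ = 210°: cos θ = -√3/2, sin θ = -1/2.
R(210°) = [[-√3/2, 1/2], [-1/2, -√3/2]].
R·v = [-√3/2·-6 + (1/2)·6, -1/2·-6 + -√3/2·6] = (8.1962, -2.1962).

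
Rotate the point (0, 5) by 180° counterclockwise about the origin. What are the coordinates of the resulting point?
(0, -5)

Rotation matrix R(θ) = [[cos θ, -sin θ], [sin θ, cos θ]]; for θ = 180°:
R = [[-1, 0], [0, -1]]
Result: R × [0, 5]ᵀ = [-1·0 + (0)·5, 0·0 + (-1)·5]ᵀ = (0, -5)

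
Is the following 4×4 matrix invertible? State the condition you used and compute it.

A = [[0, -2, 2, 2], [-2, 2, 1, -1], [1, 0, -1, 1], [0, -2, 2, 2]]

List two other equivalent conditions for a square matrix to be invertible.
No, not invertible; det(A) = 0 (two rows are equal, so the rows are linearly dependent). Equivalent conditions (failing for this A): rank(A) < 4; Ax = 0 has non-trivial solutions; 0 is an eigenvalue; the columns are linearly dependent.

To check invertibility, compute det(A).
In this matrix, row 0 and the last row are identical, so one row is a scalar multiple of another and the rows are linearly dependent.
A matrix with linearly dependent rows has det = 0 and is not invertible.
Equivalent failed conditions:
- rank(A) < 4.
- Ax = 0 has non-trivial solutions.
- 0 is an eigenvalue.
- The columns are linearly dependent.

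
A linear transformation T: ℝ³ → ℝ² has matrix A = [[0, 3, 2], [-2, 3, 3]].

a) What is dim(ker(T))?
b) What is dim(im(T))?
dim(ker) = 1, dim(im) = 2

The two rows are not scalar multiples of one another (no single k satisfies row 2 = k × row 1), so they are linearly independent.
Thus rank(A) = 2.
dim(im(T)) = rank(A) = 2.
By the rank-nullity theorem applied to T: ℝ³ → ℝ², rank(A) + nullity(A) = 3 (the domain dimension), so dim(ker(T)) = 3 - 2 = 1.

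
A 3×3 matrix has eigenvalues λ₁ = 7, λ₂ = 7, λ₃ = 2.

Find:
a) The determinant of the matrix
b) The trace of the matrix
det = 98, trace = 16

Two standard eigenvalue identities:
- det(A) equals the product of the eigenvalues (counted with multiplicity).
- trace(A) equals the sum of the eigenvalues.
det(A) = (7)*(7)*(2) = 98.
trace(A) = 7 + 7 + 2 = 16.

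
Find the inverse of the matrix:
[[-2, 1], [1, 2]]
[[-2/5, 1/5], [1/5, 2/5]]

For [[a,b],[c,d]], inverse = (1/det)·[[d,-b],[-c,a]]
det = -2·2 - 1·1 = -5
Inverse = (1/-5)·[[2, -1], [-1, -2]]
        = [[-2/5, 1/5], [1/5, 2/5]]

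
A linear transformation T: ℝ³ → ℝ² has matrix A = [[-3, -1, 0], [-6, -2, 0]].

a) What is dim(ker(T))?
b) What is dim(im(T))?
dim(ker) = 2, dim(im) = 1

Observe that row 2 = 2 × row 1 (so the rows are linearly dependent).
Thus rank(A) = 1 (only one linearly independent row).
dim(im(T)) = rank(A) = 1.
By the rank-nullity theorem applied to T: ℝ³ → ℝ², rank(A) + nullity(A) = 3 (the domain dimension), so dim(ker(T)) = 3 - 1 = 2.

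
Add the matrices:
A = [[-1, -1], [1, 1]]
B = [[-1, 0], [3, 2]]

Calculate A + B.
[[-2, -1], [4, 3]]

Add corresponding elements:
(-1)+(-1)=-2
(-1)+(0)=-1
(1)+(3)=4
(1)+(2)=3
A + B = [[-2, -1], [4, 3]]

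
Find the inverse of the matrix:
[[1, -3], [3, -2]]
[[-2/7, 3/7], [-3/7, 1/7]]

For [[a,b],[c,d]], inverse = (1/det)·[[d,-b],[-c,a]]
det = 1·-2 - -3·3 = 7
Inverse = (1/7)·[[-2, 3], [-3, 1]]
        = [[-2/7, 3/7], [-3/7, 1/7]]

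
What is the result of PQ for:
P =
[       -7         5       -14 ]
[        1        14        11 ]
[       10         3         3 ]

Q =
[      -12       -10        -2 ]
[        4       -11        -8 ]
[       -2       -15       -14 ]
PQ =
[      132       225       170 ]
[       22      -329      -268 ]
[     -114      -178       -86 ]

Matrix multiplication: (PQ)[i][j] = sum over k of P[i][k] * Q[k][j].
  (PQ)[0][0] = (-7)*(-12) + (5)*(4) + (-14)*(-2) = 132
  (PQ)[0][1] = (-7)*(-10) + (5)*(-11) + (-14)*(-15) = 225
  (PQ)[0][2] = (-7)*(-2) + (5)*(-8) + (-14)*(-14) = 170
  (PQ)[1][0] = (1)*(-12) + (14)*(4) + (11)*(-2) = 22
  (PQ)[1][1] = (1)*(-10) + (14)*(-11) + (11)*(-15) = -329
  (PQ)[1][2] = (1)*(-2) + (14)*(-8) + (11)*(-14) = -268
  (PQ)[2][0] = (10)*(-12) + (3)*(4) + (3)*(-2) = -114
  (PQ)[2][1] = (10)*(-10) + (3)*(-11) + (3)*(-15) = -178
  (PQ)[2][2] = (10)*(-2) + (3)*(-8) + (3)*(-14) = -86
PQ =
[      132       225       170 ]
[       22      -329      -268 ]
[     -114      -178       -86 ]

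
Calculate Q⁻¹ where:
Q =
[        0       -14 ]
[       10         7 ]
det(Q) = 140
Q⁻¹ =
[     1/20      1/10 ]
[    -1/14         0 ]

For a 2×2 matrix Q = [[a, b], [c, d]] with det(Q) ≠ 0, Q⁻¹ = (1/det(Q)) * [[d, -b], [-c, a]].
det(Q) = (0)*(7) - (-14)*(10) = 0 + 140 = 140.
Q⁻¹ = (1/140) * [[7, 14], [-10, 0]].
Dividing each entry by 140 and reducing:
Q⁻¹ =
[     1/20      1/10 ]
[    -1/14         0 ]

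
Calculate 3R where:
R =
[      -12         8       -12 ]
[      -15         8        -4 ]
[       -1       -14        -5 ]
3R =
[      -36        24       -36 ]
[      -45        24       -12 ]
[       -3       -42       -15 ]

Scalar multiplication is elementwise: (3R)[i][j] = 3 * R[i][j].
  (3R)[0][0] = 3 * (-12) = -36
  (3R)[0][1] = 3 * (8) = 24
  (3R)[0][2] = 3 * (-12) = -36
  (3R)[1][0] = 3 * (-15) = -45
  (3R)[1][1] = 3 * (8) = 24
  (3R)[1][2] = 3 * (-4) = -12
  (3R)[2][0] = 3 * (-1) = -3
  (3R)[2][1] = 3 * (-14) = -42
  (3R)[2][2] = 3 * (-5) = -15
3R =
[      -36        24       -36 ]
[      -45        24       -12 ]
[       -3       -42       -15 ]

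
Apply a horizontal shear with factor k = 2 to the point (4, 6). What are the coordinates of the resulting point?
(16, 6)

Shear matrix for horizontal shear with factor k = 2:
[[1, 2], [0, 1]]
Result: (4, 6) → (16, 6)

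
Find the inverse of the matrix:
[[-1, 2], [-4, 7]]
[[7, -2], [4, -1]]

For [[a,b],[c,d]], inverse = (1/det)·[[d,-b],[-c,a]]
det = -1·7 - 2·-4 = 1
Inverse = (1/1)·[[7, -2], [4, -1]]
        = [[7, -2], [4, -1]]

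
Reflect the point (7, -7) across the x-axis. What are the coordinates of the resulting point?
(7, 7)

Reflection across x-axis: (7, -7) → (7, 7)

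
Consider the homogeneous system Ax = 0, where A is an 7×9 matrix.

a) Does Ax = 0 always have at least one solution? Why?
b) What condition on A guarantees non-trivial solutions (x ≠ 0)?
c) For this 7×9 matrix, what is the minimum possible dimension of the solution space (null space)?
a) Yes, x = 0 is always a solution. b) When A has linearly dependent columns (rank < n). c) Minimum nullity = 2.

a) x = 0 satisfies A·0 = 0, so the zero vector is always a solution.
b) Non-trivial solutions exist iff the columns of A are linearly dependent, equivalently rank(A) < n (the number of columns).
c) By rank-nullity, rank(A) + nullity(A) = n = 9. Since A has only 7 rows, rank(A) ≤ 7, so nullity(A) ≥ 9 - 7 = 2.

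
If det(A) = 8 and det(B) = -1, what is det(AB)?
-8

Use the multiplicative property of determinants: det(AB) = det(A)*det(B).
det(AB) = (8)*(-1) = -8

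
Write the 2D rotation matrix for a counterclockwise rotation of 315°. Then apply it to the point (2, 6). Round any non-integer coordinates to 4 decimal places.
R = [[√2/2, √2/2], [-√2/2, √2/2]]; R·(2, 6) = (5.6569, 2.8284)

Rotation matrix formula: R(θ) = [[cos θ, -sin θ], [sin θ, cos θ]]
For θ = 315°:
cos(315°) = √2/2
sin(315°) = -√2/2
R = [[√2/2, √2/2], [-√2/2, √2/2]]
Apply to (2, 6): [√2/2·2 + (√2/2)·6, -√2/2·2 + √2/2·6] = (5.6569, 2.8284)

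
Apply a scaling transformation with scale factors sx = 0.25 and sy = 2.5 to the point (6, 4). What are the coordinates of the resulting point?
(1.5, 10.0)

Scaling matrix:
[[0.25, 0], [0, 2.50]]
Result: (6 × 0.25, 4 × 2.5) = (1.5, 10.0)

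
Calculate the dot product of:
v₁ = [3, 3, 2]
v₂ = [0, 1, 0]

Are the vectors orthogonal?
3, No

The dot product is the sum of products of corresponding components.
v₁·v₂ = (3)*(0) + (3)*(1) + (2)*(0) = 0 + 3 + 0 = 3.
Two vectors are orthogonal iff their dot product is 0; here the dot product is 3, so the vectors are not orthogonal.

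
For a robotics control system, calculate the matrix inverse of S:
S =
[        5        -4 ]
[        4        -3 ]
det(S) = 1
S⁻¹ =
[       -3         4 ]
[       -4         5 ]

For a 2×2 matrix S = [[a, b], [c, d]] with det(S) ≠ 0, S⁻¹ = (1/det(S)) * [[d, -b], [-c, a]].
det(S) = (5)*(-3) - (-4)*(4) = -15 + 16 = 1.
S⁻¹ = (1/1) * [[-3, 4], [-4, 5]].
Dividing each entry by 1 and reducing:
S⁻¹ =
[       -3         4 ]
[       -4         5 ]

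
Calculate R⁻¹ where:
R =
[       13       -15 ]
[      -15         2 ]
det(R) = -199
R⁻¹ =
[   -2/199   -15/199 ]
[  -15/199   -13/199 ]

For a 2×2 matrix R = [[a, b], [c, d]] with det(R) ≠ 0, R⁻¹ = (1/det(R)) * [[d, -b], [-c, a]].
det(R) = (13)*(2) - (-15)*(-15) = 26 - 225 = -199.
R⁻¹ = (1/-199) * [[2, 15], [15, 13]].
Dividing each entry by -199 and reducing:
R⁻¹ =
[   -2/199   -15/199 ]
[  -15/199   -13/199 ]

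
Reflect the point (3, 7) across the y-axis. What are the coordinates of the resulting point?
(-3, 7)

Reflection across y-axis: (3, 7) → (-3, 7)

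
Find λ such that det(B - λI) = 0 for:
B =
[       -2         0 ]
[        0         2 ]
λ = -2, 2

Solve det(B - λI) = 0. For a 2×2 matrix the characteristic equation is λ² - (trace)λ + det = 0.
trace(B) = a + d = -2 + 2 = 0.
det(B) = a*d - b*c = (-2)*(2) - (0)*(0) = -4 - 0 = -4.
Characteristic equation: λ² - (0)λ + (-4) = 0.
Discriminant = (0)² - 4*(-4) = 0 + 16 = 16.
λ = (0 ± √16) / 2 = (0 ± 4) / 2 = -2, 2.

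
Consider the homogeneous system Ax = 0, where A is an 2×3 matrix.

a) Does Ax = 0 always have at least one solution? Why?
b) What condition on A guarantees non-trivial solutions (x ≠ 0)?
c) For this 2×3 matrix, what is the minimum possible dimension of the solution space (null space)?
a) Yes, x = 0 is always a solution. b) When A has linearly dependent columns (rank < n). c) Minimum nullity = 1.

a) x = 0 satisfies A·0 = 0, so the zero vector is always a solution.
b) Non-trivial solutions exist iff the columns of A are linearly dependent, equivalently rank(A) < n (the number of columns).
c) By rank-nullity, rank(A) + nullity(A) = n = 3. Since A has only 2 rows, rank(A) ≤ 2, so nullity(A) ≥ 3 - 2 = 1.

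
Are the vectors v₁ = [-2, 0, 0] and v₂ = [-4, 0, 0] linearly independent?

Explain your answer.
No, linearly dependent (v₂ = 2·v₁)

Check whether there is a scalar k with v₂ = k·v₁.
Comparing components, k = 2 satisfies 2·[-2, 0, 0] = [-4, 0, 0].
Since v₂ is a scalar multiple of v₁, the two vectors are linearly dependent.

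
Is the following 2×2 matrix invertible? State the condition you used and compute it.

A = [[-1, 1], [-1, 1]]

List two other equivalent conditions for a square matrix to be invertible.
No, not invertible; det(A) = 0 (two rows are equal, so the rows are linearly dependent). Equivalent conditions (failing for this A): rank(A) < 2; Ax = 0 has non-trivial solutions; 0 is an eigenvalue; the columns are linearly dependent.

To check invertibility, compute det(A).
In this matrix, row 0 and the last row are identical, so one row is a scalar multiple of another and the rows are linearly dependent.
A matrix with linearly dependent rows has det = 0 and is not invertible.
Equivalent failed conditions:
- rank(A) < 2.
- Ax = 0 has non-trivial solutions.
- 0 is an eigenvalue.
- The columns are linearly dependent.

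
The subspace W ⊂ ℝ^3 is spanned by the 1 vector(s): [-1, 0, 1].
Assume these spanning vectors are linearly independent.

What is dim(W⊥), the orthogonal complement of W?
dim(W⊥) = 2

For any subspace W of ℝ^n, dim(W) + dim(W⊥) = n (the whole-space dimension).
Here the given 1 vectors are linearly independent, so dim(W) = 1.
Thus dim(W⊥) = n - dim(W) = 3 - 1 = 2.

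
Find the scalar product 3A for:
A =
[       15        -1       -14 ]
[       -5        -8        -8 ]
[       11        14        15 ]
3A =
[       45        -3       -42 ]
[      -15       -24       -24 ]
[       33        42        45 ]

Scalar multiplication is elementwise: (3A)[i][j] = 3 * A[i][j].
  (3A)[0][0] = 3 * (15) = 45
  (3A)[0][1] = 3 * (-1) = -3
  (3A)[0][2] = 3 * (-14) = -42
  (3A)[1][0] = 3 * (-5) = -15
  (3A)[1][1] = 3 * (-8) = -24
  (3A)[1][2] = 3 * (-8) = -24
  (3A)[2][0] = 3 * (11) = 33
  (3A)[2][1] = 3 * (14) = 42
  (3A)[2][2] = 3 * (15) = 45
3A =
[       45        -3       -42 ]
[      -15       -24       -24 ]
[       33        42        45 ]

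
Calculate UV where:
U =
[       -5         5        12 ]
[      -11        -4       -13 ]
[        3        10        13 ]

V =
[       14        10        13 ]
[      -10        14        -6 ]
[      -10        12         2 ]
UV =
[     -240       164       -71 ]
[       16      -322      -145 ]
[     -188       326         5 ]

Matrix multiplication: (UV)[i][j] = sum over k of U[i][k] * V[k][j].
  (UV)[0][0] = (-5)*(14) + (5)*(-10) + (12)*(-10) = -240
  (UV)[0][1] = (-5)*(10) + (5)*(14) + (12)*(12) = 164
  (UV)[0][2] = (-5)*(13) + (5)*(-6) + (12)*(2) = -71
  (UV)[1][0] = (-11)*(14) + (-4)*(-10) + (-13)*(-10) = 16
  (UV)[1][1] = (-11)*(10) + (-4)*(14) + (-13)*(12) = -322
  (UV)[1][2] = (-11)*(13) + (-4)*(-6) + (-13)*(2) = -145
  (UV)[2][0] = (3)*(14) + (10)*(-10) + (13)*(-10) = -188
  (UV)[2][1] = (3)*(10) + (10)*(14) + (13)*(12) = 326
  (UV)[2][2] = (3)*(13) + (10)*(-6) + (13)*(2) = 5
UV =
[     -240       164       -71 ]
[       16      -322      -145 ]
[     -188       326         5 ]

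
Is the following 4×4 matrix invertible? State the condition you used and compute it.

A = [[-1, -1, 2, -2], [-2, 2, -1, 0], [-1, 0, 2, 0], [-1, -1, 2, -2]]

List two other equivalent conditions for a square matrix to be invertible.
No, not invertible; det(A) = 0 (two rows are equal, so the rows are linearly dependent). Equivalent conditions (failing for this A): rank(A) < 4; Ax = 0 has non-trivial solutions; 0 is an eigenvalue; the columns are linearly dependent.

To check invertibility, compute det(A).
In this matrix, row 0 and the last row are identical, so one row is a scalar multiple of another and the rows are linearly dependent.
A matrix with linearly dependent rows has det = 0 and is not invertible.
Equivalent failed conditions:
- rank(A) < 4.
- Ax = 0 has non-trivial solutions.
- 0 is an eigenvalue.
- The columns are linearly dependent.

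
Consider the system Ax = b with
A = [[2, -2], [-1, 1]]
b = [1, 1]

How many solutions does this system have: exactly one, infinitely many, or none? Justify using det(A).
No solution

det(A) = (2)*(1) - (-2)*(-1) = 0, so A is singular.
The column space of A is span(column 1) = span([2, -1]).
b = [1, 1] is not a scalar multiple of column 1, so b ∉ column space and the system is inconsistent — no solution.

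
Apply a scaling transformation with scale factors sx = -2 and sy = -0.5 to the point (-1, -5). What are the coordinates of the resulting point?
(2, 2.5)

Scaling matrix:
[[-2, 0], [0, -0.50]]
Result: (-1 × -2, -5 × -0.5) = (2, 2.5)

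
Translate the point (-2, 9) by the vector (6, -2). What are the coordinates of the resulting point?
(4, 7)

Translation by (6, -2):
x' = -2 + 6 = 4
y' = 9 + -2 = 7
Homogeneous matrix: [[1, 0, 6], [0, 1, -2], [0, 0, 1]]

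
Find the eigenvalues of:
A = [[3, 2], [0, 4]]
λ = 3, 4

Solve det(A - λI) = 0. For a 2×2 matrix this is λ² - (trace)λ + det = 0.
trace(A) = 3 + 4 = 7.
det(A) = (3)*(4) - (2)*(0) = 12 - 0 = 12.
Characteristic equation: λ² - (7)λ + (12) = 0.
Discriminant: (7)² - 4*(12) = 49 - 48 = 1.
Roots: λ = (7 ± √1) / 2 = 3, 4.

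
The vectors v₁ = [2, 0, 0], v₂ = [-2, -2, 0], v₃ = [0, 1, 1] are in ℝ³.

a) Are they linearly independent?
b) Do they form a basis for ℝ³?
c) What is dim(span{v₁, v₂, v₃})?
Yes independent, yes basis, dim = 3

Stack v₁, v₂, v₃ as rows of a 3×3 matrix.
[[2, 0, 0]; [-2, -2, 0]; [0, 1, 1]] is already lower triangular with nonzero diagonal entries (2, -2, 1), so its determinant is the product of the diagonal entries, det = (2)·(-2)·(1) = -4 ≠ 0, and the rows are linearly independent.
Three linearly independent vectors in ℝ³ form a basis for ℝ³, so dim(span{v₁,v₂,v₃}) = 3.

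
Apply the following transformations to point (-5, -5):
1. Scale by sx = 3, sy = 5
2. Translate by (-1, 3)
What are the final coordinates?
(-16, -22)

Step 1: Scale (-5, -5) by (sx, sy) = (3, 5) → (-15, -25)
Step 2: Translate by (-1, 3) → (-16, -22)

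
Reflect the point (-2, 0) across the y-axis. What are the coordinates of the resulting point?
(2, 0)

Reflection across y-axis: (-2, 0) → (2, 0)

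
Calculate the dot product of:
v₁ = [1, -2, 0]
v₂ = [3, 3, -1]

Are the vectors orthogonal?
-3, No

The dot product is the sum of products of corresponding components.
v₁·v₂ = (1)*(3) + (-2)*(3) + (0)*(-1) = 3 - 6 + 0 = -3.
Two vectors are orthogonal iff their dot product is 0; here the dot product is -3, so the vectors are not orthogonal.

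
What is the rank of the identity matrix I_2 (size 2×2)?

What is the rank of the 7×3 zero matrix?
rank(I_2) = 2, rank(0) = 0

The identity I_2 has 2 columns that are the standard basis vectors e_1, …, e_2. These are linearly independent, so all 2 columns are pivots and rank(I_2) = 2.
The 7×3 zero matrix has every entry zero, so every row is the zero row and there are no pivots; rank(0) = 0.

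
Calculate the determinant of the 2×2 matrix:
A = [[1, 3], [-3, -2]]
7

For A = [[a, b], [c, d]], det(A) = a*d - b*c.
det(A) = (1)*(-2) - (3)*(-3) = -2 - -9 = 7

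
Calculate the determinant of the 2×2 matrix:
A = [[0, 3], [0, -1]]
0

For A = [[a, b], [c, d]], det(A) = a*d - b*c.
det(A) = (0)*(-1) - (3)*(0) = 0 - 0 = 0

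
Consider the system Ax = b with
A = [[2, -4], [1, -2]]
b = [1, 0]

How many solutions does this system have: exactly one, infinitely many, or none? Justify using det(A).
No solution

det(A) = (2)*(-2) - (-4)*(1) = 0, so A is singular.
The column space of A is span(column 1) = span([2, 1]).
b = [1, 0] is not a scalar multiple of column 1, so b ∉ column space and the system is inconsistent — no solution.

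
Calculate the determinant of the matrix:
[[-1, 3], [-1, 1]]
2

For a 2×2 matrix [[a, b], [c, d]], det = ad - bc
det = (-1)(1) - (3)(-1) = -1 - -3 = 2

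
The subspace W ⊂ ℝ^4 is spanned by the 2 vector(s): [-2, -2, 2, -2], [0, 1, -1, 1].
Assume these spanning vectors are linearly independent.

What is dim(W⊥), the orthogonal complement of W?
dim(W⊥) = 2

For any subspace W of ℝ^n, dim(W) + dim(W⊥) = n (the whole-space dimension).
Here the given 2 vectors are linearly independent, so dim(W) = 2.
Thus dim(W⊥) = n - dim(W) = 4 - 2 = 2.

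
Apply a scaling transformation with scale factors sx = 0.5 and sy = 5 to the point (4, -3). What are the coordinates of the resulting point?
(2.0, -15)

Scaling matrix:
[[0.50, 0], [0, 5]]
Result: (4 × 0.5, -3 × 5) = (2.0, -15)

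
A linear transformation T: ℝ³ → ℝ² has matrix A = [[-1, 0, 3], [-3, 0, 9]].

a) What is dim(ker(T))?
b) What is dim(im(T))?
dim(ker) = 2, dim(im) = 1

Observe that row 2 = 3 × row 1 (so the rows are linearly dependent).
Thus rank(A) = 1 (only one linearly independent row).
dim(im(T)) = rank(A) = 1.
By the rank-nullity theorem applied to T: ℝ³ → ℝ², rank(A) + nullity(A) = 3 (the domain dimension), so dim(ker(T)) = 3 - 1 = 2.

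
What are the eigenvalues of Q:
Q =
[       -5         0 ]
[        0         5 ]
λ = -5, 5

Solve det(Q - λI) = 0. For a 2×2 matrix the characteristic equation is λ² - (trace)λ + det = 0.
trace(Q) = a + d = -5 + 5 = 0.
det(Q) = a*d - b*c = (-5)*(5) - (0)*(0) = -25 - 0 = -25.
Characteristic equation: λ² - (0)λ + (-25) = 0.
Discriminant = (0)² - 4*(-25) = 0 + 100 = 100.
λ = (0 ± √100) / 2 = (0 ± 10) / 2 = -5, 5.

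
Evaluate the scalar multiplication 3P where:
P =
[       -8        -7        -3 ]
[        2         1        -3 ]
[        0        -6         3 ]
3P =
[      -24       -21        -9 ]
[        6         3        -9 ]
[        0       -18         9 ]

Scalar multiplication is elementwise: (3P)[i][j] = 3 * P[i][j].
  (3P)[0][0] = 3 * (-8) = -24
  (3P)[0][1] = 3 * (-7) = -21
  (3P)[0][2] = 3 * (-3) = -9
  (3P)[1][0] = 3 * (2) = 6
  (3P)[1][1] = 3 * (1) = 3
  (3P)[1][2] = 3 * (-3) = -9
  (3P)[2][0] = 3 * (0) = 0
  (3P)[2][1] = 3 * (-6) = -18
  (3P)[2][2] = 3 * (3) = 9
3P =
[      -24       -21        -9 ]
[        6         3        -9 ]
[        0       -18         9 ]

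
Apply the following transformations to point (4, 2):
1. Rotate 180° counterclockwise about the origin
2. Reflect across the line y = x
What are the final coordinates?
(-2, -4)

Step 1: Rotate 180° → (-4, -2)
Step 2: Reflect across the line y = x → (-2, -4)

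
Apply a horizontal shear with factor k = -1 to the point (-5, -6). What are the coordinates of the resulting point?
(1, -6)

Shear matrix for horizontal shear with factor k = -1:
[[1, -1], [0, 1]]
Result: (-5, -6) → (1, -6)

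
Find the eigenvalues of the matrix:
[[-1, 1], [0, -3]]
λ = -3 and λ = -1

Characteristic equation: det(A - λI) = 0
λ² - (trace)λ + (det) = 0
λ² - (-4)λ + (3) = 0
λ² + 4λ + 3 = 0
Solving: λ = -3, -1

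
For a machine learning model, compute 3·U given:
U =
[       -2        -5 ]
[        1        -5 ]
3U =
[       -6       -15 ]
[        3       -15 ]

Scalar multiplication is elementwise: (3U)[i][j] = 3 * U[i][j].
  (3U)[0][0] = 3 * (-2) = -6
  (3U)[0][1] = 3 * (-5) = -15
  (3U)[1][0] = 3 * (1) = 3
  (3U)[1][1] = 3 * (-5) = -15
3U =
[       -6       -15 ]
[        3       -15 ]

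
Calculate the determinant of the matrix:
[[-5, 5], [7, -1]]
-30

For a 2×2 matrix [[a, b], [c, d]], det = ad - bc
det = (-5)(-1) - (5)(7) = 5 - 35 = -30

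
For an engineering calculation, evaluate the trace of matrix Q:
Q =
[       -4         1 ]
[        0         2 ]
tr(Q) = -4 + 2 = -2

The trace of a square matrix is the sum of its diagonal entries.
Diagonal entries of Q: Q[0][0] = -4, Q[1][1] = 2.
tr(Q) = -4 + 2 = -2.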